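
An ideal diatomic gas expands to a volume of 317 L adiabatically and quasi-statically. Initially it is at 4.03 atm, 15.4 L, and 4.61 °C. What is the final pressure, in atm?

Adiabatic: P₁V₁^γ = P₂V₂^γ ⇒ P₂ = P₁ (V₁/V₂)^γ.
γ = 7/5 for a diatomic ideal gas.
P₂ = 4.03 × (15.4/317)^(7/5) = 0.05839 atm.

P₂ ≈ 0.0584 atm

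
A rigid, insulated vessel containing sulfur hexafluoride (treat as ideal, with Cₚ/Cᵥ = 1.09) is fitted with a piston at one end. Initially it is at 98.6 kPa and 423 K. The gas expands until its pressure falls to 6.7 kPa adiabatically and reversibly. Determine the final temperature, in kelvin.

T₂ ≈ 339 K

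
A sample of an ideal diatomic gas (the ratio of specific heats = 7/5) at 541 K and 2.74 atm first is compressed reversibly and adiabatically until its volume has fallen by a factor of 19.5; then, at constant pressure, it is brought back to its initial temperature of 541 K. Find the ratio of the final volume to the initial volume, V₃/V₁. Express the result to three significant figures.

V₃/V₁ ≈ 0.0156

Adiabatic step: V₂/V₁ = 0.05128; T₂ = T₁·19.5^(2/5) = 1775 K.
Isobaric step: V₃/V₂ = T₃/T₂ = 541/1775.
V₃/V₁ = (V₂/V₁)(V₃/V₂) = 0.05128 × (541/1775) = 0.01563.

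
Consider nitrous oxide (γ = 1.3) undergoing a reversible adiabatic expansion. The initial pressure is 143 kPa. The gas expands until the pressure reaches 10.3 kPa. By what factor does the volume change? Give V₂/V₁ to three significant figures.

V₂/V₁ ≈ 7.57

From PV^γ = const, V₂/V₁ = (P₁/P₂)^(1/γ).
V₂/V₁ = (143/10.3)^(0.769) = 7.566.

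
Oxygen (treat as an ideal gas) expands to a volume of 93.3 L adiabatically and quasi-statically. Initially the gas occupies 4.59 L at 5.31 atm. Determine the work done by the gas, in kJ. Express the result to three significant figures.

W ≈ 4.32 kJ

γ = 7/5 for a diatomic ideal gas.
P₂ = P₁(V₁/V₂)^γ = 5.31×(4.59/93.3)^(7/5) = 0.07831 atm.
For a reversible adiabat, W_by_gas = (P₁V₁ − P₂V₂)/(γ−1).
W_by = (538000×0.00459 − 7934×0.0933) / (2/5) = 4323 J.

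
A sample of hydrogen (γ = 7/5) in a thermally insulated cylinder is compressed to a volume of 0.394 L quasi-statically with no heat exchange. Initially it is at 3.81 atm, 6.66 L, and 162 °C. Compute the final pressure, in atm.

Since PV^γ is constant along a reversible adiabat, P₂ = P₁ (V₁/V₂)^γ.
P₂ = 3.81 × (6.66/0.394)^(7/5) = 199.6 atm.

P₂ ≈ 200 atm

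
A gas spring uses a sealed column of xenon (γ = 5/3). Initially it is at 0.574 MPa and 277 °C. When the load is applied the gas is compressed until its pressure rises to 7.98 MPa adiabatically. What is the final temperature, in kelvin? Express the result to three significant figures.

T₂ ≈ 1580 K

Along an adiabat T P^((1−γ)/γ) is constant, so T₂ = T₁ (P₂/P₁)^((γ−1)/γ).
T₁ = 277 °C = 550.1 K.
T₂ = 550.1 × (7.98/0.574)^(2/5) = 1577 K.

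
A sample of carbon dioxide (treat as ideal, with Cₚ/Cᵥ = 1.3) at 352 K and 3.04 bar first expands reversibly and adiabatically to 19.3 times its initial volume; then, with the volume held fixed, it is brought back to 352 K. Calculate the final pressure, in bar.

Adiabatic step (PV^γ = const): P₂ = 3.04×(1/19.3)^(1.3) = 0.06481 bar; T₂ = 352×(1/19.3)^(0.3) = 144.8 K.
Isochoric: P₃ = P₂(T₃/T₂) = 0.06481 × (352/144.8) = 0.1575 bar.

P₃ ≈ 0.158 bar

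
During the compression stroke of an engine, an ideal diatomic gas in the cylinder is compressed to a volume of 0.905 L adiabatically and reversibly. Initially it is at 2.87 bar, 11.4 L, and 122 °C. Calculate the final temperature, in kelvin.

Adiabatic: T₁V₁^(γ−1) = T₂V₂^(γ−1) ⇒ T₂ = T₁ (V₁/V₂)^(γ−1).
γ = 7/5 for a diatomic ideal gas.
T₁ = 122 °C = 395.1 K.
T₂ = 395.1 × (11.4/0.905)^(2/5) = 1089 K.

T₂ ≈ 1090 K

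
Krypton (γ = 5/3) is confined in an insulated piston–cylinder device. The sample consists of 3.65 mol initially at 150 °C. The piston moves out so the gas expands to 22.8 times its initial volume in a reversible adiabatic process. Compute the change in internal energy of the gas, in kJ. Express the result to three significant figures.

ΔU ≈ -16.9 kJ

Adiabatic: T₁V₁^(γ−1) = T₂V₂^(γ−1) ⇒ T₂ = T₁ (V₁/V₂)^(γ−1).
T₁ = 150 °C = 423.1 K.
T₂ = 423.1 × (1/22.8)^(2/3) = 52.63 K.
Q = 0, so ΔU = W_on_gas = nCᵥΔT with Cᵥ = R/(γ−1) = 12.47 J/(mol·K).
ΔU = 3.65 × 12.47 × (52.63 − 423.1) = -16870 J.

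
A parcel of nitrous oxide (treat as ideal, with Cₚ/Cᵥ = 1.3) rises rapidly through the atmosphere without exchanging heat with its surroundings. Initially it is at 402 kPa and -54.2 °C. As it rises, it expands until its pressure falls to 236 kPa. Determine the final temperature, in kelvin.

T₂ ≈ 194 K

Along an adiabat T P^((1−γ)/γ) is constant, so T₂ = T₁ (P₂/P₁)^((γ−1)/γ).
T₁ = -54.2 °C = 218.9 K.
T₂ = 218.9 × (236/402)^(0.231) = 193.6 K.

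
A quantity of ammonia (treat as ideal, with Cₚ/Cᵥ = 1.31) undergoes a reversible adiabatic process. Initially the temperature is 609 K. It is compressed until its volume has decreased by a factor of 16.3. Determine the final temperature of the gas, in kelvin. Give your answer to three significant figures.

Adiabatic: T₁V₁^(γ−1) = T₂V₂^(γ−1) ⇒ T₂ = T₁ (V₁/V₂)^(γ−1).
T₂ = 609 × 16.3^(0.31) = 1447 K.

T₂ ≈ 1450 K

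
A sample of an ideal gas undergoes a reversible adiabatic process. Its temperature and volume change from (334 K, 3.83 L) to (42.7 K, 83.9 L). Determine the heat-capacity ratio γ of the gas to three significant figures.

TV^(γ−1) = const ⇒ γ − 1 = ln(T₂/T₁) / ln(V₁/V₂).
γ = 1 + ln(42.7/334) / ln(3.83/83.9) = 1.666.

γ ≈ 1.67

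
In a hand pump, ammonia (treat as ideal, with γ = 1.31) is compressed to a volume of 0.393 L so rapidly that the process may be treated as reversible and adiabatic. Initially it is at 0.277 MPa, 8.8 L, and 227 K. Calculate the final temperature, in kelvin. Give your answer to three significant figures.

Adiabatic: T₁V₁^(γ−1) = T₂V₂^(γ−1) ⇒ T₂ = T₁ (V₁/V₂)^(γ−1).
T₂ = 227 × (8.8/0.393)^(0.31) = 595.1 K.

T₂ ≈ 595 K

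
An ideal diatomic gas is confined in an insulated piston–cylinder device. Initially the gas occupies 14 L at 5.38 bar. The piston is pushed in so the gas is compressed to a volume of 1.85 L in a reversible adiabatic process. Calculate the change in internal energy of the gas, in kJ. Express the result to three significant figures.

ΔU ≈ 23.5 kJ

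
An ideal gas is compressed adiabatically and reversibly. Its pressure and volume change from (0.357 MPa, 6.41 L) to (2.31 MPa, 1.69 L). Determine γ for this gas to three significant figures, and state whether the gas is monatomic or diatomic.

PV^γ = const ⇒ γ = ln(P₂/P₁) / ln(V₁/V₂).
γ = ln(2.31/0.357) / ln(6.41/1.69) = 1.401.
γ ≈ 1.40 is close to 7/5, so the gas is diatomic.

γ ≈ 1.40; diatomic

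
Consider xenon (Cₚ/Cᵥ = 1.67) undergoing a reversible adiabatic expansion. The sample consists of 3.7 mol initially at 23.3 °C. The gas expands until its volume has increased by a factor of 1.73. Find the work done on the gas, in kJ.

W ≈ -4.18 kJ

Adiabatic: T₁V₁^(γ−1) = T₂V₂^(γ−1) ⇒ T₂ = T₁ (V₁/V₂)^(γ−1).
T₁ = 23.3 °C = 296.4 K.
T₂ = 296.4 × (1/1.73)^(0.67) = 205.3 K.
Q = 0, so ΔU = W_on_gas = nCᵥΔT with Cᵥ = R/(γ−1) = 12.41 J/(mol·K).
ΔU = 3.7 × 12.41 × (205.3 − 296.4) = -4183 J.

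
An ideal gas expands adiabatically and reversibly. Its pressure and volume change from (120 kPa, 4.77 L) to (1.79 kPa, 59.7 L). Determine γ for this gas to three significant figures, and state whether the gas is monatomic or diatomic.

PV^γ = const ⇒ γ = ln(P₂/P₁) / ln(V₁/V₂).
γ = ln(1.79/120) / ln(4.77/59.7) = 1.664.
γ ≈ 1.66 is close to 5/3, so the gas is monatomic.

γ ≈ 1.66; monatomic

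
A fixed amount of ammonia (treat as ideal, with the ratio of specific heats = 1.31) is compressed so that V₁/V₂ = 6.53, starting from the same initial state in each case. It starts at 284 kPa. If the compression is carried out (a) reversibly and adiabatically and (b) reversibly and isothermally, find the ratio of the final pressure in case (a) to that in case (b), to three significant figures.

Isothermal: P_b = P₁(V₁/V₂) = 284×6.53.
Adiabatic: P_a = P₁(V₁/V₂)^γ = 284×6.53^(1.31).
P_a/P_b = (V₁/V₂)^(γ−1) = 6.53^(0.31) = 1.789.

P_adiabatic / P_isothermal ≈ 1.79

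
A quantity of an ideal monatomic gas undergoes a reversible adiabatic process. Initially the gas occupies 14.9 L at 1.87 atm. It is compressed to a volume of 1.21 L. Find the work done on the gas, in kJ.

γ = 5/3 for a monatomic ideal gas.
P₂ = P₁(V₁/V₂)^γ = 1.87×(14.9/1.21)^(5/3) = 122.8 atm.
For a reversible adiabat, W_by_gas = (P₁V₁ − P₂V₂)/(γ−1).
W_by = (189500×0.0149 − 1.244×10^7×0.00121) / (2/3) = -18350 J.
W_on_gas = −W_by = 18350 J.

W ≈ 18.3 kJ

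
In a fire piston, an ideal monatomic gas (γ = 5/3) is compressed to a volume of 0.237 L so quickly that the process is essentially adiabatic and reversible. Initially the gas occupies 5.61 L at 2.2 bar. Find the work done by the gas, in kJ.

W ≈ -13.4 kJ

P₂ = P₁(V₁/V₂)^γ = 2.2×(5.61/0.237)^(5/3) = 429.3 bar.
For a reversible adiabat, W_by_gas = (P₁V₁ − P₂V₂)/(γ−1).
W_by = (220000×0.00561 − 4.293×10^7×0.000237) / (2/3) = -13410 J.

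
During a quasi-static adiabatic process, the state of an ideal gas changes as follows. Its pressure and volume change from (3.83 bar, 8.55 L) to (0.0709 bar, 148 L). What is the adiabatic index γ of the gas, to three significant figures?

γ ≈ 1.40

PV^γ = const ⇒ γ = ln(P₂/P₁) / ln(V₁/V₂).
γ = ln(0.0709/3.83) / ln(8.55/148) = 1.399.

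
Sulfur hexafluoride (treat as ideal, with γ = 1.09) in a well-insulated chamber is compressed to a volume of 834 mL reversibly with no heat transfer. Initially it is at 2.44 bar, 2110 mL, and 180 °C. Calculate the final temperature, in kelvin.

T₂ ≈ 493 K

Adiabatic: T₁V₁^(γ−1) = T₂V₂^(γ−1) ⇒ T₂ = T₁ (V₁/V₂)^(γ−1).
T₁ = 180 °C = 453.1 K.
T₂ = 453.1 × (2110/834)^(0.09) = 492.6 K.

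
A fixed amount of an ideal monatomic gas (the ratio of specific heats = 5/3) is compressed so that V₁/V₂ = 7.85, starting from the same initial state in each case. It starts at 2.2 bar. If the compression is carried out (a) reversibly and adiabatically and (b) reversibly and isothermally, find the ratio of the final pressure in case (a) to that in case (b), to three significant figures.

Isothermal: P_b = P₁(V₁/V₂) = 2.2×7.85.
Adiabatic: P_a = P₁(V₁/V₂)^γ = 2.2×7.85^(5/3).
P_a/P_b = (V₁/V₂)^(γ−1) = 7.85^(2/3) = 3.95.

P_adiabatic / P_isothermal ≈ 3.95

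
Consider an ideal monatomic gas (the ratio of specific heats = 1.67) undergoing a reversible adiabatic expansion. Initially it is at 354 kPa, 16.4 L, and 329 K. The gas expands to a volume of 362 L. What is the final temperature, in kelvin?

For a reversible adiabat TV^(γ−1) is constant, so T₂ = T₁ (V₁/V₂)^(γ−1).
T₂ = 329 × (16.4/362)^(0.67) = 41.38 K.

T₂ ≈ 41.4 K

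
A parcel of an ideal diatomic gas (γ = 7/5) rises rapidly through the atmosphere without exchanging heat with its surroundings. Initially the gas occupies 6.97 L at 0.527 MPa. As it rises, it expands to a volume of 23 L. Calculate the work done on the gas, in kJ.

P₂ = P₁(V₁/V₂)^γ = 0.527×(6.97/23)^(7/5) = 0.09906 MPa.
For a reversible adiabat, W_by_gas = (P₁V₁ − P₂V₂)/(γ−1).
W_by = (527000×0.00697 − 99060×0.023) / (2/5) = 3487 J.
W_on_gas = −W_by = -3487 J.

W ≈ -3.49 kJ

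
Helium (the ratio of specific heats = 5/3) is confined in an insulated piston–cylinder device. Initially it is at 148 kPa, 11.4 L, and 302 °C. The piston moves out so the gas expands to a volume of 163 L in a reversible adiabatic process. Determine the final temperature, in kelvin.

T₂ ≈ 97.6 K

For a reversible adiabat TV^(γ−1) is constant, so T₂ = T₁ (V₁/V₂)^(γ−1).
T₁ = 302 °C = 575.1 K.
T₂ = 575.1 × (11.4/163)^(2/3) = 97.63 K.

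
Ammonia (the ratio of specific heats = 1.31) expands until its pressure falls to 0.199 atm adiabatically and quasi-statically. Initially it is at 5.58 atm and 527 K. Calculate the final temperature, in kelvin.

T₂ ≈ 239 K

Along an adiabat T P^((1−γ)/γ) is constant, so T₂ = T₁ (P₂/P₁)^((γ−1)/γ).
T₂ = 527 × (0.199/5.58)^(0.237) = 239.4 K.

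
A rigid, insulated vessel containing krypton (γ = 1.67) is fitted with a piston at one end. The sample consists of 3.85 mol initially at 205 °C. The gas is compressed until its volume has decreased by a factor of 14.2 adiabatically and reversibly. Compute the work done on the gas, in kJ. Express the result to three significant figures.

W ≈ 112 kJ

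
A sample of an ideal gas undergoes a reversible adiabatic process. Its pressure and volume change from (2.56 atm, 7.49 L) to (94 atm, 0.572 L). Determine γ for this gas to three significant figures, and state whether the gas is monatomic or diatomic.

PV^γ = const ⇒ γ = ln(P₂/P₁) / ln(V₁/V₂).
γ = ln(94/2.56) / ln(7.49/0.572) = 1.401.
γ ≈ 1.40 is close to 7/5, so the gas is diatomic.

γ ≈ 1.40; diatomic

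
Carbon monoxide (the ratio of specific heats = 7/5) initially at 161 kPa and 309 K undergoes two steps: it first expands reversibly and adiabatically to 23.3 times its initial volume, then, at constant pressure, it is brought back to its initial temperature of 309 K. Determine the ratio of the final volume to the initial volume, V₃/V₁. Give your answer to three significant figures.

V₃/V₁ ≈ 82.1

Adiabatic step: V₂/V₁ = 23.3; T₂ = T₁·(1/23.3)^(2/5) = 87.7 K.
Isobaric step: V₃/V₂ = T₃/T₂ = 309/87.7.
V₃/V₁ = (V₂/V₁)(V₃/V₂) = 23.3 × (309/87.7) = 82.09.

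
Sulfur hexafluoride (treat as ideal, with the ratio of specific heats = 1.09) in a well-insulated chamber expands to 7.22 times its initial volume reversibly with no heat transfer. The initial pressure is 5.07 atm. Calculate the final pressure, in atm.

Since PV^γ is constant along a reversible adiabat, P₂ = P₁ (V₁/V₂)^γ.
P₂ = 5.07 × (1/7.22)^(1.09) = 0.5878 atm.

P₂ ≈ 0.588 atm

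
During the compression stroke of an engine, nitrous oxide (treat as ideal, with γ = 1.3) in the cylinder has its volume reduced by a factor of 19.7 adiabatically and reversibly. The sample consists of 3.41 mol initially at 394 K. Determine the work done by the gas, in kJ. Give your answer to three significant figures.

W ≈ -53.8 kJ

For a reversible adiabat TV^(γ−1) is constant, so T₂ = T₁ (V₁/V₂)^(γ−1).
T₂ = 394 × 19.7^(0.3) = 963.5 K.
Q = 0, so ΔU = W_on_gas = nCᵥΔT with Cᵥ = R/(γ−1) = 27.71 J/(mol·K).
ΔU = 3.41 × 27.71 × (963.5 − 394) = 53820 J.
Work done by the gas = −ΔU = -53820 J.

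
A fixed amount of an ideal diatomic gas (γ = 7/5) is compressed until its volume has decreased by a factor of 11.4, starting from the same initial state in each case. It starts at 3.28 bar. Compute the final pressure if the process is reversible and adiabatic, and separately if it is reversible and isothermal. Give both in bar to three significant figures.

Isothermal: P₂ = P₁(V₁/V₂) = 3.28×11.4 = 37.39 bar.
Adiabatic: P₂ = P₁(V₁/V₂)^γ = 3.28×11.4^(7/5) = 98.98 bar.

adiabatic: 99.0 bar; isothermal: 37.4 bar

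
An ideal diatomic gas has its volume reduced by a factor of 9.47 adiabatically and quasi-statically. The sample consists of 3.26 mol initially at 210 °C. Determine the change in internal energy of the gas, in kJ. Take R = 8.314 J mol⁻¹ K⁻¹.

ΔU ≈ 47.7 kJ

For a reversible adiabat TV^(γ−1) is constant, so T₂ = T₁ (V₁/V₂)^(γ−1).
γ = 7/5 for a diatomic ideal gas, so γ−1 = 2/5.
T₁ = 210 °C = 483.1 K.
T₂ = 483.1 × 9.47^(2/5) = 1187 K.
Q = 0, so ΔU = W_on_gas = nCᵥΔT with Cᵥ = R/(γ−1) = 20.79 J/(mol·K).
ΔU = 3.26 × 20.79 × (1187 − 483.1) = 47720 J.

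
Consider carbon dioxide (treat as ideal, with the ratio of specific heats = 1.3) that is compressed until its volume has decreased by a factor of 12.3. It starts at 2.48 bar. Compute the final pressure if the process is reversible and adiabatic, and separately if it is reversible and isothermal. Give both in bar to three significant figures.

adiabatic: 64.8 bar; isothermal: 30.5 bar

Isothermal: P₂ = P₁(V₁/V₂) = 2.48×12.3 = 30.5 bar.
Adiabatic: P₂ = P₁(V₁/V₂)^γ = 2.48×12.3^(1.3) = 64.76 bar.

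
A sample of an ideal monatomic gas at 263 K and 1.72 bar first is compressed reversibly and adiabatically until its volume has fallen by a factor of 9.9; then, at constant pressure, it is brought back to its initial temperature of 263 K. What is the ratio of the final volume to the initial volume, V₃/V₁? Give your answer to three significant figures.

For a monatomic ideal gas γ = 5/3.
Adiabatic step: V₂/V₁ = 0.101; T₂ = T₁·9.9^(2/3) = 1213 K.
Isobaric step: V₃/V₂ = T₃/T₂ = 263/1213.
V₃/V₁ = (V₂/V₁)(V₃/V₂) = 0.101 × (263/1213) = 0.02191.

V₃/V₁ ≈ 0.0219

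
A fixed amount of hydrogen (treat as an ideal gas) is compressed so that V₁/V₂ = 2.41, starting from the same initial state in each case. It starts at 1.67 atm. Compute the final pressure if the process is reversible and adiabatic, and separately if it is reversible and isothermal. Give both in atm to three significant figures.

adiabatic: 5.72 atm; isothermal: 4.02 atm

For a diatomic ideal gas γ = 7/5.
Isothermal: P₂ = P₁(V₁/V₂) = 1.67×2.41 = 4.025 atm.
Adiabatic: P₂ = P₁(V₁/V₂)^γ = 1.67×2.41^(7/5) = 5.722 atm.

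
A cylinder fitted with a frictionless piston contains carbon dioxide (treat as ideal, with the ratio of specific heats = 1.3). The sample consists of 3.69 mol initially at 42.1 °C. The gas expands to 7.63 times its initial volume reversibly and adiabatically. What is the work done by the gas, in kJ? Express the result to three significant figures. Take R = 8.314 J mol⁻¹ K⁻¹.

W ≈ 14.7 kJ

Adiabatic: T₁V₁^(γ−1) = T₂V₂^(γ−1) ⇒ T₂ = T₁ (V₁/V₂)^(γ−1).
T₁ = 42.1 °C = 315.2 K.
T₂ = 315.2 × (1/7.63)^(0.3) = 171.4 K.
Q = 0, so ΔU = W_on_gas = nCᵥΔT with Cᵥ = R/(γ−1) = 27.71 J/(mol·K).
ΔU = 3.69 × 27.71 × (171.4 − 315.2) = -14710 J.
Work done by the gas = −ΔU = 14710 J.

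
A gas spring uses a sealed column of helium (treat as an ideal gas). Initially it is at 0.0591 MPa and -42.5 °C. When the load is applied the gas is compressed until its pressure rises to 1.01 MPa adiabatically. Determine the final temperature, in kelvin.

Adiabatic: T₂/T₁ = (P₂/P₁)^((γ−1)/γ).
For a monatomic ideal gas γ = 5/3, so (γ−1)/γ = 2/5.
T₁ = -42.5 °C = 230.6 K.
T₂ = 230.6 × (1.01/0.0591)^(2/5) = 717.9 K.

T₂ ≈ 718 K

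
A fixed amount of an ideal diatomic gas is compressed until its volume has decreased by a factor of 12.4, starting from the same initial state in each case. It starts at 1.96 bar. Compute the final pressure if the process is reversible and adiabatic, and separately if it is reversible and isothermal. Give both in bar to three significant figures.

For a diatomic ideal gas γ = 7/5.
Isothermal: P₂ = P₁(V₁/V₂) = 1.96×12.4 = 24.3 bar.
Adiabatic: P₂ = P₁(V₁/V₂)^γ = 1.96×12.4^(7/5) = 66.53 bar.

adiabatic: 66.5 bar; isothermal: 24.3 bar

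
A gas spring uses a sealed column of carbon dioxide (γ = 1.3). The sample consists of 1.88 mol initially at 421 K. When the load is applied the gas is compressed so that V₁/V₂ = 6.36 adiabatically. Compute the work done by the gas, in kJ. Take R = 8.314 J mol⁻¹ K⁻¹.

W ≈ -16.3 kJ

For a reversible adiabat TV^(γ−1) is constant, so T₂ = T₁ (V₁/V₂)^(γ−1).
T₂ = 421 × 6.36^(0.3) = 733.4 K.
Q = 0, so ΔU = W_on_gas = nCᵥΔT with Cᵥ = R/(γ−1) = 27.71 J/(mol·K).
ΔU = 1.88 × 27.71 × (733.4 − 421) = 16270 J.
Work done by the gas = −ΔU = -16270 J.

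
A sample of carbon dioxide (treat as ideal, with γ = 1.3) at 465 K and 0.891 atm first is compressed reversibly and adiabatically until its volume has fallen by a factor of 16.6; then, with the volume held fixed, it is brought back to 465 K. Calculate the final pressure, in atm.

P₃ ≈ 14.8 atm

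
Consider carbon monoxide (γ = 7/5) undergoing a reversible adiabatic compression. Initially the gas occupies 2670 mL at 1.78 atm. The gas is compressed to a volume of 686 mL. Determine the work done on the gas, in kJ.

P₂ = P₁(V₁/V₂)^γ = 1.78×(2670/686)^(7/5) = 11.93 atm.
For a reversible adiabat, W_by_gas = (P₁V₁ − P₂V₂)/(γ−1).
W_by = (180400×0.00267 − 1.209×10^6×0.000686) / (2/5) = -869.4 J.
W_on_gas = −W_by = 869.4 J.

W ≈ 0.869 kJ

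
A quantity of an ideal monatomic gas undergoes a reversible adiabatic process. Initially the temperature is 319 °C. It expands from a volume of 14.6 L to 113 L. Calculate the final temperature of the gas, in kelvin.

T₂ ≈ 151 K

For a reversible adiabat TV^(γ−1) is constant, so T₂ = T₁ (V₁/V₂)^(γ−1).
For a monatomic ideal gas γ = 5/3, so γ−1 = 2/3.
T₁ = 319 °C = 592.1 K.
T₂ = 592.1 × (14.6/113)^(2/3) = 151.3 K.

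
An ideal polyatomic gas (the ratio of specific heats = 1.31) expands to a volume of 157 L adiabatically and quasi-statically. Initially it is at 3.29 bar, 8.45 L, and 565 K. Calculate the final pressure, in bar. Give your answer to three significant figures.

Adiabatic: P₁V₁^γ = P₂V₂^γ ⇒ P₂ = P₁ (V₁/V₂)^γ.
P₂ = 3.29 × (8.45/157)^(1.31) = 0.07157 bar.

P₂ ≈ 0.0716 bar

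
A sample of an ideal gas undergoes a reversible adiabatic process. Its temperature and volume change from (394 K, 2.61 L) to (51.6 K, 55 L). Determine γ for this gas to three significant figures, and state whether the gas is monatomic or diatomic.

TV^(γ−1) = const ⇒ γ − 1 = ln(T₂/T₁) / ln(V₁/V₂).
γ = 1 + ln(51.6/394) / ln(2.61/55) = 1.667.
γ ≈ 1.67 is close to 5/3, so the gas is monatomic.

γ ≈ 1.67; monatomic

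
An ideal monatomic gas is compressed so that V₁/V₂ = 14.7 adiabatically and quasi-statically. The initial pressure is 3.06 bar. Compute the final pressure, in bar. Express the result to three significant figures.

Adiabatic: P₁V₁^γ = P₂V₂^γ ⇒ P₂ = P₁ (V₁/V₂)^γ.
For a monatomic ideal gas γ = 5/3.
P₂ = 3.06 × 14.7^(5/3) = 269.9 bar.

P₂ ≈ 270 bar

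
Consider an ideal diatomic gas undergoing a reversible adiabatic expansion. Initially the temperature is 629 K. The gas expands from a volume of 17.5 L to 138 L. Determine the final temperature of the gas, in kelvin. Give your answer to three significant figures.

Adiabatic: T₁V₁^(γ−1) = T₂V₂^(γ−1) ⇒ T₂ = T₁ (V₁/V₂)^(γ−1).
For a diatomic ideal gas γ = 7/5, so γ−1 = 2/5.
T₂ = 629 × (17.5/138)^(2/5) = 275.4 K.

T₂ ≈ 275 K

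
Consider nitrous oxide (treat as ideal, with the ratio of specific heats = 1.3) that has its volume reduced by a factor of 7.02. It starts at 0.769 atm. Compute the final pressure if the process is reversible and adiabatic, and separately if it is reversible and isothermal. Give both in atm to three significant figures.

Isothermal: P₂ = P₁(V₁/V₂) = 0.769×7.02 = 5.398 atm.
Adiabatic: P₂ = P₁(V₁/V₂)^γ = 0.769×7.02^(1.3) = 9.686 atm.

adiabatic: 9.69 atm; isothermal: 5.40 atm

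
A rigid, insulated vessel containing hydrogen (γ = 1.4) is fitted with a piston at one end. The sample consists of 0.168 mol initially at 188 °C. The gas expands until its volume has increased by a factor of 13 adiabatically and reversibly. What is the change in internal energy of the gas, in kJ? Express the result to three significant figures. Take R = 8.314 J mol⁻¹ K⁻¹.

Adiabatic: T₁V₁^(γ−1) = T₂V₂^(γ−1) ⇒ T₂ = T₁ (V₁/V₂)^(γ−1).
T₁ = 188 °C = 461.1 K.
T₂ = 461.1 × (1/13)^(0.4) = 165.3 K.
Q = 0, so ΔU = W_on_gas = nCᵥΔT with Cᵥ = R/(γ−1) = 20.79 J/(mol·K).
ΔU = 0.168 × 20.79 × (165.3 − 461.1) = -1033 J.

ΔU ≈ -1.03 kJ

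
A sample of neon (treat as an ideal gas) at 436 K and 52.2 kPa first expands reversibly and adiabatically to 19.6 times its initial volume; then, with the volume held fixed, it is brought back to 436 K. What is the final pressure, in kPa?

For a monatomic ideal gas γ = 5/3.
Adiabatic step (PV^γ = const): P₂ = 52.2×(1/19.6)^(5/3) = 0.3664 kPa; T₂ = 436×(1/19.6)^(2/3) = 59.98 K.
Isochoric: P₃ = P₂(T₃/T₂) = 0.3664 × (436/59.98) = 2.663 kPa.

P₃ ≈ 2.66 kPa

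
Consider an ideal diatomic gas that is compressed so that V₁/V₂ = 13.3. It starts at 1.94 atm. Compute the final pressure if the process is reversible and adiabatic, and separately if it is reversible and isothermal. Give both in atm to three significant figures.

For a diatomic ideal gas γ = 7/5.
Isothermal: P₂ = P₁(V₁/V₂) = 1.94×13.3 = 25.8 atm.
Adiabatic: P₂ = P₁(V₁/V₂)^γ = 1.94×13.3^(7/5) = 72.64 atm.

adiabatic: 72.6 atm; isothermal: 25.8 atm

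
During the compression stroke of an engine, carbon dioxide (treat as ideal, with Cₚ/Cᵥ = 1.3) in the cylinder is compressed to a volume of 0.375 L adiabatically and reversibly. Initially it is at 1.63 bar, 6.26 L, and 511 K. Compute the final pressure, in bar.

Adiabatic: P₁V₁^γ = P₂V₂^γ ⇒ P₂ = P₁ (V₁/V₂)^γ.
P₂ = 1.63 × (6.26/0.375)^(1.3) = 63.31 bar.

P₂ ≈ 63.3 bar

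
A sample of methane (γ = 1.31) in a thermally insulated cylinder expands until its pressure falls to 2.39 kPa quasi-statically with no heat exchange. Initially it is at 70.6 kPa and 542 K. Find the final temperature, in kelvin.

Along an adiabat T P^((1−γ)/γ) is constant, so T₂ = T₁ (P₂/P₁)^((γ−1)/γ).
T₂ = 542 × (2.39/70.6)^(0.237) = 243.2 K.

T₂ ≈ 243 K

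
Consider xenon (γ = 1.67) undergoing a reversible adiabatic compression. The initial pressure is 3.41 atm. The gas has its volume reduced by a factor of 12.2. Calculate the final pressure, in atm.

P₂ ≈ 222 atm

Adiabatic: P₁V₁^γ = P₂V₂^γ ⇒ P₂ = P₁ (V₁/V₂)^γ.
P₂ = 3.41 × 12.2^(1.67) = 222.3 atm.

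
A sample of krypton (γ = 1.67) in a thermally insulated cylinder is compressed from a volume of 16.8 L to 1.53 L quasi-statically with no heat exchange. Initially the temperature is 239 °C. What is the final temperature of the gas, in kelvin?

T₂ ≈ 2550 K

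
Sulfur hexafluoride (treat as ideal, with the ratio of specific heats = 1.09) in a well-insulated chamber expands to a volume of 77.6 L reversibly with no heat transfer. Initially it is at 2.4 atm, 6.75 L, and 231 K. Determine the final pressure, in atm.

P₂ ≈ 0.168 atm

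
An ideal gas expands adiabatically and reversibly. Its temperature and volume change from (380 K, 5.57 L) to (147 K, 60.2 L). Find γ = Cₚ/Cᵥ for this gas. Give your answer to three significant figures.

TV^(γ−1) = const ⇒ γ − 1 = ln(T₂/T₁) / ln(V₁/V₂).
γ = 1 + ln(147/380) / ln(5.57/60.2) = 1.399.

γ ≈ 1.40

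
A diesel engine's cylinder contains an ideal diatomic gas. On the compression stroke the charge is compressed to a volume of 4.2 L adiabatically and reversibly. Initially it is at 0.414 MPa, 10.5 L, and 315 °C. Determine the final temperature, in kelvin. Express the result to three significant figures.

T₂ ≈ 849 K

Adiabatic: T₁V₁^(γ−1) = T₂V₂^(γ−1) ⇒ T₂ = T₁ (V₁/V₂)^(γ−1).
γ = 7/5 for a diatomic ideal gas.
T₁ = 315 °C = 588.1 K.
T₂ = 588.1 × (10.5/4.2)^(2/5) = 848.5 K.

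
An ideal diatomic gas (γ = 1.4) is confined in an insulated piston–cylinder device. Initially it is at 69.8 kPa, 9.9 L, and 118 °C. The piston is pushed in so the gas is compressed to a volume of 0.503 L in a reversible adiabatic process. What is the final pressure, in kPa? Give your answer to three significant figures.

P₂ ≈ 4520 kPa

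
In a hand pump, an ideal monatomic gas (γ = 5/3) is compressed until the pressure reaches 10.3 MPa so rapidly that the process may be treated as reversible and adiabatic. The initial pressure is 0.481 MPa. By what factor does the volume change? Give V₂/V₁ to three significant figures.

From PV^γ = const, V₂/V₁ = (P₁/P₂)^(1/γ).
V₂/V₁ = (0.481/10.3)^(3/5) = 0.1591.

V₂/V₁ ≈ 0.159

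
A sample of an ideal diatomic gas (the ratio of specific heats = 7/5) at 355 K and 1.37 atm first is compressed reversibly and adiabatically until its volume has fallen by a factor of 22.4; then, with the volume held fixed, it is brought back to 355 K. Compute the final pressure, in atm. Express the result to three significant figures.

P₃ ≈ 30.7 atm

Adiabatic step (PV^γ = const): P₂ = 1.37×22.4^(7/5) = 106.4 atm; T₂ = 355×22.4^(2/5) = 1231 K.
Isochoric: P₃ = P₂(T₃/T₂) = 106.4 × (355/1231) = 30.69 atm.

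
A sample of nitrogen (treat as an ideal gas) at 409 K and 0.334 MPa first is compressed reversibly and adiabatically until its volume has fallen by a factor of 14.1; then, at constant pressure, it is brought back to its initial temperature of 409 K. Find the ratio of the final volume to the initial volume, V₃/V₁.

V₃/V₁ ≈ 0.0246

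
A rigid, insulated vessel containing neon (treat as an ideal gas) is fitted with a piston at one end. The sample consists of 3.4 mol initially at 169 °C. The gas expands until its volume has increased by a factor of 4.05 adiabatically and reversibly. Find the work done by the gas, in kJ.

W ≈ 11.4 kJ

For a reversible adiabat TV^(γ−1) is constant, so T₂ = T₁ (V₁/V₂)^(γ−1).
γ = 5/3 for a monatomic ideal gas, so γ−1 = 2/3.
T₁ = 169 °C = 442.1 K.
T₂ = 442.1 × (1/4.05)^(2/3) = 174 K.
Q = 0, so ΔU = W_on_gas = nCᵥΔT with Cᵥ = R/(γ−1) = 12.47 J/(mol·K).
ΔU = 3.4 × 12.47 × (174 − 442.1) = -11370 J.
Work done by the gas = −ΔU = 11370 J.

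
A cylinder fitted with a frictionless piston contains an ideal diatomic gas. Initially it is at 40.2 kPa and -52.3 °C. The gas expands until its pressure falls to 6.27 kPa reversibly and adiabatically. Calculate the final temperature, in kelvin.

T₂ ≈ 130 K

Along an adiabat T P^((1−γ)/γ) is constant, so T₂ = T₁ (P₂/P₁)^((γ−1)/γ).
For a diatomic ideal gas γ = 7/5, so (γ−1)/γ = 2/7.
T₁ = -52.3 °C = 220.8 K.
T₂ = 220.8 × (6.27/40.2)^(2/7) = 129.9 K.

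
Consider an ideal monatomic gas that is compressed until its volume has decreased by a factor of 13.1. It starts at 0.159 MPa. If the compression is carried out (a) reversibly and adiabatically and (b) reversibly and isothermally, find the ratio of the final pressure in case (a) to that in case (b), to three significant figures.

For a monatomic ideal gas γ = 5/3.
Isothermal: P_b = P₁(V₁/V₂) = 0.159×13.1.
Adiabatic: P_a = P₁(V₁/V₂)^γ = 0.159×13.1^(5/3).
P_a/P_b = (V₁/V₂)^(γ−1) = 13.1^(2/3) = 5.557.

P_adiabatic / P_isothermal ≈ 5.56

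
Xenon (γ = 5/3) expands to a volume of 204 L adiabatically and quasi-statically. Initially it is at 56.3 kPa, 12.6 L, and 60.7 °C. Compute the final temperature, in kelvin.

For a reversible adiabat TV^(γ−1) is constant, so T₂ = T₁ (V₁/V₂)^(γ−1).
T₁ = 60.7 °C = 333.8 K.
T₂ = 333.8 × (12.6/204)^(2/3) = 52.16 K.

T₂ ≈ 52.2 K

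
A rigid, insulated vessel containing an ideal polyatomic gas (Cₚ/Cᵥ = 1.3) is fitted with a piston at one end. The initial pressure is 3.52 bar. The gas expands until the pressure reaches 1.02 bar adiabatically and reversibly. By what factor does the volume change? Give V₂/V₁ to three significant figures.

V₂/V₁ ≈ 2.59

From PV^γ = const, V₂/V₁ = (P₁/P₂)^(1/γ).
V₂/V₁ = (3.52/1.02)^(0.769) = 2.593.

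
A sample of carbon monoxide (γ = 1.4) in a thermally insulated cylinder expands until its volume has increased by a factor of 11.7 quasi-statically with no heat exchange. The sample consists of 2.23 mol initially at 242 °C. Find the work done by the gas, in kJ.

For a reversible adiabat TV^(γ−1) is constant, so T₂ = T₁ (V₁/V₂)^(γ−1).
T₁ = 242 °C = 515.1 K.
T₂ = 515.1 × (1/11.7)^(0.4) = 192.6 K.
Q = 0, so ΔU = W_on_gas = nCᵥΔT with Cᵥ = R/(γ−1) = 20.79 J/(mol·K).
ΔU = 2.23 × 20.79 × (192.6 − 515.1) = -14950 J.
Work done by the gas = −ΔU = 14950 J.

W ≈ 15.0 kJ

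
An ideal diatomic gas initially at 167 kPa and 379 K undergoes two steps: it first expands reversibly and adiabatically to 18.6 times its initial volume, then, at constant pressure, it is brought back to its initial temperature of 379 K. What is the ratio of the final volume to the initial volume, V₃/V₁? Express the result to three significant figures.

V₃/V₁ ≈ 59.9

For a diatomic ideal gas γ = 7/5.
Adiabatic step: V₂/V₁ = 18.6; T₂ = T₁·(1/18.6)^(2/5) = 117.7 K.
Isobaric step: V₃/V₂ = T₃/T₂ = 379/117.7.
V₃/V₁ = (V₂/V₁)(V₃/V₂) = 18.6 × (379/117.7) = 59.89.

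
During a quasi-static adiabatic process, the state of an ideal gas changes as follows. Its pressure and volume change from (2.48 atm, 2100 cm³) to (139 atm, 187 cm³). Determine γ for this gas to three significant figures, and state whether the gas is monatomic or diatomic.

PV^γ = const ⇒ γ = ln(P₂/P₁) / ln(V₁/V₂).
γ = ln(139/2.48) / ln(2100/187) = 1.665.
γ ≈ 1.66 is close to 5/3, so the gas is monatomic.

γ ≈ 1.66; monatomic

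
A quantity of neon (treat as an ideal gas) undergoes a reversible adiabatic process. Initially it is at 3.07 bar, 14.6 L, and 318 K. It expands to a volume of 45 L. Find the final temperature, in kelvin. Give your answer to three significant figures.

T₂ ≈ 150 K

Adiabatic: T₁V₁^(γ−1) = T₂V₂^(γ−1) ⇒ T₂ = T₁ (V₁/V₂)^(γ−1).
γ = 5/3 for a monatomic ideal gas.
T₂ = 318 × (14.6/45)^(2/3) = 150.1 K.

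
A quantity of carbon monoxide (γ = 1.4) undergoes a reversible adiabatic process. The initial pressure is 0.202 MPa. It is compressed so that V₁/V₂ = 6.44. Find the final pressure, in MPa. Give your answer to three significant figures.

P₂ ≈ 2.74 MPa

Adiabatic: P₁V₁^γ = P₂V₂^γ ⇒ P₂ = P₁ (V₁/V₂)^γ.
P₂ = 0.202 × 6.44^(1.4) = 2.74 MPa.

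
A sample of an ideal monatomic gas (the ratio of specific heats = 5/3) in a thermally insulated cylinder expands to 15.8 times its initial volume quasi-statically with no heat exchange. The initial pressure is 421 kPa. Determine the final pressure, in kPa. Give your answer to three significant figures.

P₂ ≈ 4.23 kPa

Adiabatic: P₁V₁^γ = P₂V₂^γ ⇒ P₂ = P₁ (V₁/V₂)^γ.
P₂ = 421 × (1/15.8)^(5/3) = 4.232 kPa.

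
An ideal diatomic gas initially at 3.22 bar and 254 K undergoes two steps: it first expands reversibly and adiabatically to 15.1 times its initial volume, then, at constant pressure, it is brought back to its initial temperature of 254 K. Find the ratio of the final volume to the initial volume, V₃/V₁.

For a diatomic ideal gas γ = 7/5.
Adiabatic step: V₂/V₁ = 15.1; T₂ = T₁·(1/15.1)^(2/5) = 85.75 K.
Isobaric step: V₃/V₂ = T₃/T₂ = 254/85.75.
V₃/V₁ = (V₂/V₁)(V₃/V₂) = 15.1 × (254/85.75) = 44.73.

V₃/V₁ ≈ 44.7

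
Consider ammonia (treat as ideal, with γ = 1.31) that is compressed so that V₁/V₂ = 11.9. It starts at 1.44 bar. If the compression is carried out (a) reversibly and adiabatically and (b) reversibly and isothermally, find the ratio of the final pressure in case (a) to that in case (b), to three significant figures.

P_adiabatic / P_isothermal ≈ 2.15

Isothermal: P_b = P₁(V₁/V₂) = 1.44×11.9.
Adiabatic: P_a = P₁(V₁/V₂)^γ = 1.44×11.9^(1.31).
P_a/P_b = (V₁/V₂)^(γ−1) = 11.9^(0.31) = 2.155.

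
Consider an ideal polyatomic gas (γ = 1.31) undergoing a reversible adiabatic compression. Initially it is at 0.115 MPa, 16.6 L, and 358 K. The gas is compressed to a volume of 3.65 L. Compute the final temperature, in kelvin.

T₂ ≈ 573 K

For a reversible adiabat TV^(γ−1) is constant, so T₂ = T₁ (V₁/V₂)^(γ−1).
T₂ = 358 × (16.6/3.65)^(0.31) = 572.5 K.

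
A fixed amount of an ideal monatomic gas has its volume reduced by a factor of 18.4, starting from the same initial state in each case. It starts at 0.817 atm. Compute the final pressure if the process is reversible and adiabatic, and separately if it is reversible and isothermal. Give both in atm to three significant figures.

For a monatomic ideal gas γ = 5/3.
Isothermal: P₂ = P₁(V₁/V₂) = 0.817×18.4 = 15.03 atm.
Adiabatic: P₂ = P₁(V₁/V₂)^γ = 0.817×18.4^(5/3) = 104.8 atm.

adiabatic: 105 atm; isothermal: 15.0 atm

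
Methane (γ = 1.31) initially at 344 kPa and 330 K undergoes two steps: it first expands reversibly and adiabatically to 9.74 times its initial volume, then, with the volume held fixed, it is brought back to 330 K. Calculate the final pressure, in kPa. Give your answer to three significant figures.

Adiabatic step (PV^γ = const): P₂ = 344×(1/9.74)^(1.31) = 17.44 kPa; T₂ = 330×(1/9.74)^(0.31) = 163 K.
Isochoric: P₃ = P₂(T₃/T₂) = 17.44 × (330/163) = 35.32 kPa.

P₃ ≈ 35.3 kPa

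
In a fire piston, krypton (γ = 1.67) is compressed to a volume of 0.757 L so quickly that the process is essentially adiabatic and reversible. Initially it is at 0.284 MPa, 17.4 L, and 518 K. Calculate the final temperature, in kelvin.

For a reversible adiabat TV^(γ−1) is constant, so T₂ = T₁ (V₁/V₂)^(γ−1).
T₂ = 518 × (17.4/0.757)^(0.67) = 4232 K.

T₂ ≈ 4230 K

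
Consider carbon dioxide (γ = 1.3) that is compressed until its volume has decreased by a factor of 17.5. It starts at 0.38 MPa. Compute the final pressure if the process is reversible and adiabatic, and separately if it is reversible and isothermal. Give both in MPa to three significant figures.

Isothermal: P₂ = P₁(V₁/V₂) = 0.38×17.5 = 6.65 MPa.
Adiabatic: P₂ = P₁(V₁/V₂)^γ = 0.38×17.5^(1.3) = 15.69 MPa.

adiabatic: 15.7 MPa; isothermal: 6.65 MPa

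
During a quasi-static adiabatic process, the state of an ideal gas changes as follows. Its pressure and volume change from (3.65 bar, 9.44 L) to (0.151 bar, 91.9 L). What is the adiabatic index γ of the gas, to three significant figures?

γ ≈ 1.40

PV^γ = const ⇒ γ = ln(P₂/P₁) / ln(V₁/V₂).
γ = ln(0.151/3.65) / ln(9.44/91.9) = 1.4.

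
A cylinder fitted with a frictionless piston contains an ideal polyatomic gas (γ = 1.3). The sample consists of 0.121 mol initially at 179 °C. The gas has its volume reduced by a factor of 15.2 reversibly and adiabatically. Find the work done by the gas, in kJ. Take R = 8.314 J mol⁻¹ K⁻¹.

W ≈ -1.91 kJ

For a reversible adiabat TV^(γ−1) is constant, so T₂ = T₁ (V₁/V₂)^(γ−1).
T₁ = 179 °C = 452.1 K.
T₂ = 452.1 × 15.2^(0.3) = 1023 K.
Q = 0, so ΔU = W_on_gas = nCᵥΔT with Cᵥ = R/(γ−1) = 27.71 J/(mol·K).
ΔU = 0.121 × 27.71 × (1023 − 452.1) = 1914 J.
Work done by the gas = −ΔU = -1914 J.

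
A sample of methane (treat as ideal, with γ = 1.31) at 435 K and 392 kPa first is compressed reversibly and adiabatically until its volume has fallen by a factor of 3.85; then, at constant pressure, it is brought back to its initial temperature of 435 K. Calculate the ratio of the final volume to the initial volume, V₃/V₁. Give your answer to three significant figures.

V₃/V₁ ≈ 0.171

Adiabatic step: V₂/V₁ = 0.2597; T₂ = T₁·3.85^(0.31) = 660.7 K.
Isobaric step: V₃/V₂ = T₃/T₂ = 435/660.7.
V₃/V₁ = (V₂/V₁)(V₃/V₂) = 0.2597 × (435/660.7) = 0.171.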